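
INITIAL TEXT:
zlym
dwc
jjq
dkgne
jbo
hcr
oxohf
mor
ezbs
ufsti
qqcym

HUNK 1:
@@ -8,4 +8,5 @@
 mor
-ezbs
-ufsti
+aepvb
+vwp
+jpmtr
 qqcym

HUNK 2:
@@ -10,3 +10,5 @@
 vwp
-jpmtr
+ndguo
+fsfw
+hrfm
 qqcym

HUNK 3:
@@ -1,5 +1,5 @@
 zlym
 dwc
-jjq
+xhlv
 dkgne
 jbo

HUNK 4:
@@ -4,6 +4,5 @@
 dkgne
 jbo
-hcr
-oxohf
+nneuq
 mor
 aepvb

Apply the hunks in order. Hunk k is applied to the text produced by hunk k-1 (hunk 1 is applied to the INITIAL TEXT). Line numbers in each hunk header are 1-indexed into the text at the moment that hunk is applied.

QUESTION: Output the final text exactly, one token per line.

Answer: zlym
dwc
xhlv
dkgne
jbo
nneuq
mor
aepvb
vwp
ndguo
fsfw
hrfm
qqcym

Derivation:
Hunk 1: at line 8 remove [ezbs,ufsti] add [aepvb,vwp,jpmtr] -> 12 lines: zlym dwc jjq dkgne jbo hcr oxohf mor aepvb vwp jpmtr qqcym
Hunk 2: at line 10 remove [jpmtr] add [ndguo,fsfw,hrfm] -> 14 lines: zlym dwc jjq dkgne jbo hcr oxohf mor aepvb vwp ndguo fsfw hrfm qqcym
Hunk 3: at line 1 remove [jjq] add [xhlv] -> 14 lines: zlym dwc xhlv dkgne jbo hcr oxohf mor aepvb vwp ndguo fsfw hrfm qqcym
Hunk 4: at line 4 remove [hcr,oxohf] add [nneuq] -> 13 lines: zlym dwc xhlv dkgne jbo nneuq mor aepvb vwp ndguo fsfw hrfm qqcym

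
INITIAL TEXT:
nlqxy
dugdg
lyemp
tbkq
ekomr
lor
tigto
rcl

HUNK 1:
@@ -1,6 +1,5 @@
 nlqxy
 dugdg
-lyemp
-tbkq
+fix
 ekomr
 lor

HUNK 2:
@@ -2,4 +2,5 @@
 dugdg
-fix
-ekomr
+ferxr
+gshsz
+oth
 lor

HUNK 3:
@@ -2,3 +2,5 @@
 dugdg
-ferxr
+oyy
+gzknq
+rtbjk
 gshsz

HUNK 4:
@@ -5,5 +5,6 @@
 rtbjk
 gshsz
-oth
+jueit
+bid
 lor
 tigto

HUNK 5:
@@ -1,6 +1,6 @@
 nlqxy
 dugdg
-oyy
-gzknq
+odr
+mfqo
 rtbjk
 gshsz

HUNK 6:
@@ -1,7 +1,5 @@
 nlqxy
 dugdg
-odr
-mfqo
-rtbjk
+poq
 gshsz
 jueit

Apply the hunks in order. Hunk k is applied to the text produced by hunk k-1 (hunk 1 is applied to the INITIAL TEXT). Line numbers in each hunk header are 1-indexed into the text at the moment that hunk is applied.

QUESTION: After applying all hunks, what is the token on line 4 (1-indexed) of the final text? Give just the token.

Answer: gshsz

Derivation:
Hunk 1: at line 1 remove [lyemp,tbkq] add [fix] -> 7 lines: nlqxy dugdg fix ekomr lor tigto rcl
Hunk 2: at line 2 remove [fix,ekomr] add [ferxr,gshsz,oth] -> 8 lines: nlqxy dugdg ferxr gshsz oth lor tigto rcl
Hunk 3: at line 2 remove [ferxr] add [oyy,gzknq,rtbjk] -> 10 lines: nlqxy dugdg oyy gzknq rtbjk gshsz oth lor tigto rcl
Hunk 4: at line 5 remove [oth] add [jueit,bid] -> 11 lines: nlqxy dugdg oyy gzknq rtbjk gshsz jueit bid lor tigto rcl
Hunk 5: at line 1 remove [oyy,gzknq] add [odr,mfqo] -> 11 lines: nlqxy dugdg odr mfqo rtbjk gshsz jueit bid lor tigto rcl
Hunk 6: at line 1 remove [odr,mfqo,rtbjk] add [poq] -> 9 lines: nlqxy dugdg poq gshsz jueit bid lor tigto rcl
Final line 4: gshsz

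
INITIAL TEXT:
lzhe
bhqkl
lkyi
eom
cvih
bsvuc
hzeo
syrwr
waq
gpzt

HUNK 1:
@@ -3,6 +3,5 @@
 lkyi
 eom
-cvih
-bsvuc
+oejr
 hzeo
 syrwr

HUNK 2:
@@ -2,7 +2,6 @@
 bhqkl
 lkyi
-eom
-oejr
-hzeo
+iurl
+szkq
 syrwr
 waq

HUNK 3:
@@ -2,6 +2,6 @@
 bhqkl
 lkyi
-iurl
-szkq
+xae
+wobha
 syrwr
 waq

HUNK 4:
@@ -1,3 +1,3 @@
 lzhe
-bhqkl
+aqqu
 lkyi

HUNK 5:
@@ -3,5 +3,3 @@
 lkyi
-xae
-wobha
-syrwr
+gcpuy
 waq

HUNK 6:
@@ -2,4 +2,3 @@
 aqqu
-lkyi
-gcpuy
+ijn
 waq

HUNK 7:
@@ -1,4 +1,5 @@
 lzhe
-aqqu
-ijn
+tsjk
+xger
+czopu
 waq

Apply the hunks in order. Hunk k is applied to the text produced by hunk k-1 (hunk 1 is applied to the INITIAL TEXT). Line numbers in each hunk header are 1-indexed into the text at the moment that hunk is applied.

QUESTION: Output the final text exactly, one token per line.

Answer: lzhe
tsjk
xger
czopu
waq
gpzt

Derivation:
Hunk 1: at line 3 remove [cvih,bsvuc] add [oejr] -> 9 lines: lzhe bhqkl lkyi eom oejr hzeo syrwr waq gpzt
Hunk 2: at line 2 remove [eom,oejr,hzeo] add [iurl,szkq] -> 8 lines: lzhe bhqkl lkyi iurl szkq syrwr waq gpzt
Hunk 3: at line 2 remove [iurl,szkq] add [xae,wobha] -> 8 lines: lzhe bhqkl lkyi xae wobha syrwr waq gpzt
Hunk 4: at line 1 remove [bhqkl] add [aqqu] -> 8 lines: lzhe aqqu lkyi xae wobha syrwr waq gpzt
Hunk 5: at line 3 remove [xae,wobha,syrwr] add [gcpuy] -> 6 lines: lzhe aqqu lkyi gcpuy waq gpzt
Hunk 6: at line 2 remove [lkyi,gcpuy] add [ijn] -> 5 lines: lzhe aqqu ijn waq gpzt
Hunk 7: at line 1 remove [aqqu,ijn] add [tsjk,xger,czopu] -> 6 lines: lzhe tsjk xger czopu waq gpzt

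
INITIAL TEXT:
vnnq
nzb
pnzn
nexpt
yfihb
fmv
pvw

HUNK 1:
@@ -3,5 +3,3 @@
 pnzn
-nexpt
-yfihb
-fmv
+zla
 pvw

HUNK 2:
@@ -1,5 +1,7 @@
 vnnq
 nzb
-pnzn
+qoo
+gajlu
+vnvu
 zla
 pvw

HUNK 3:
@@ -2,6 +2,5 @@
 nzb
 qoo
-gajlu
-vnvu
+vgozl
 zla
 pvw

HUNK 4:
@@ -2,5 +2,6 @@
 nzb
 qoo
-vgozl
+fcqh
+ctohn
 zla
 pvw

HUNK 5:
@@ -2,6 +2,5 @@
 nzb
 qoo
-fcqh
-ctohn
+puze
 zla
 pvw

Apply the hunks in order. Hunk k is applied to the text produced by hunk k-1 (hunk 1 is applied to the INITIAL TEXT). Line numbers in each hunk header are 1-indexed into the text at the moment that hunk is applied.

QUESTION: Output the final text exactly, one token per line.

Hunk 1: at line 3 remove [nexpt,yfihb,fmv] add [zla] -> 5 lines: vnnq nzb pnzn zla pvw
Hunk 2: at line 1 remove [pnzn] add [qoo,gajlu,vnvu] -> 7 lines: vnnq nzb qoo gajlu vnvu zla pvw
Hunk 3: at line 2 remove [gajlu,vnvu] add [vgozl] -> 6 lines: vnnq nzb qoo vgozl zla pvw
Hunk 4: at line 2 remove [vgozl] add [fcqh,ctohn] -> 7 lines: vnnq nzb qoo fcqh ctohn zla pvw
Hunk 5: at line 2 remove [fcqh,ctohn] add [puze] -> 6 lines: vnnq nzb qoo puze zla pvw

Answer: vnnq
nzb
qoo
puze
zla
pvw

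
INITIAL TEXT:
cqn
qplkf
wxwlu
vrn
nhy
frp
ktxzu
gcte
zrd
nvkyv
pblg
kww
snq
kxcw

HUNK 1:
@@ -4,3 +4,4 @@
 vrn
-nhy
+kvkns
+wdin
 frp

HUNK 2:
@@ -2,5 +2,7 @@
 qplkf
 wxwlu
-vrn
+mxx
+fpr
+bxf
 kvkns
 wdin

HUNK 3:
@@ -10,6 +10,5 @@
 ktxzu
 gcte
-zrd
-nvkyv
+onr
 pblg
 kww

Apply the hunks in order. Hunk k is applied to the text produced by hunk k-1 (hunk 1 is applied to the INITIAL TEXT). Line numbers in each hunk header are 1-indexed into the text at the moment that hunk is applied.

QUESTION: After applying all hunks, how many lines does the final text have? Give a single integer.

Hunk 1: at line 4 remove [nhy] add [kvkns,wdin] -> 15 lines: cqn qplkf wxwlu vrn kvkns wdin frp ktxzu gcte zrd nvkyv pblg kww snq kxcw
Hunk 2: at line 2 remove [vrn] add [mxx,fpr,bxf] -> 17 lines: cqn qplkf wxwlu mxx fpr bxf kvkns wdin frp ktxzu gcte zrd nvkyv pblg kww snq kxcw
Hunk 3: at line 10 remove [zrd,nvkyv] add [onr] -> 16 lines: cqn qplkf wxwlu mxx fpr bxf kvkns wdin frp ktxzu gcte onr pblg kww snq kxcw
Final line count: 16

Answer: 16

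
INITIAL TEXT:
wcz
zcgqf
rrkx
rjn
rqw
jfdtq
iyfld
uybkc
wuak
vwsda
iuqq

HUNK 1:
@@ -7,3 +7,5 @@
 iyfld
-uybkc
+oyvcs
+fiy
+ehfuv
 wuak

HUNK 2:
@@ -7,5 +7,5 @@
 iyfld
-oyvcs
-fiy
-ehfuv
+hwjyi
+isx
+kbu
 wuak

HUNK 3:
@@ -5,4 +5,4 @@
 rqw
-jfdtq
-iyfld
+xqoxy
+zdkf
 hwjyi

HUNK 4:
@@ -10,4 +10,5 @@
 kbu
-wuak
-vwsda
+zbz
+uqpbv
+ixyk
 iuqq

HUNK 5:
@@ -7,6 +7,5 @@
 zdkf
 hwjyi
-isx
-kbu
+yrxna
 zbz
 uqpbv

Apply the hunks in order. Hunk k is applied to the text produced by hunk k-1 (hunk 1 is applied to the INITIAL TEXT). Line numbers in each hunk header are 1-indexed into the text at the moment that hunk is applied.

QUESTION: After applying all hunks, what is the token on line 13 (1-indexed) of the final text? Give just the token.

Answer: iuqq

Derivation:
Hunk 1: at line 7 remove [uybkc] add [oyvcs,fiy,ehfuv] -> 13 lines: wcz zcgqf rrkx rjn rqw jfdtq iyfld oyvcs fiy ehfuv wuak vwsda iuqq
Hunk 2: at line 7 remove [oyvcs,fiy,ehfuv] add [hwjyi,isx,kbu] -> 13 lines: wcz zcgqf rrkx rjn rqw jfdtq iyfld hwjyi isx kbu wuak vwsda iuqq
Hunk 3: at line 5 remove [jfdtq,iyfld] add [xqoxy,zdkf] -> 13 lines: wcz zcgqf rrkx rjn rqw xqoxy zdkf hwjyi isx kbu wuak vwsda iuqq
Hunk 4: at line 10 remove [wuak,vwsda] add [zbz,uqpbv,ixyk] -> 14 lines: wcz zcgqf rrkx rjn rqw xqoxy zdkf hwjyi isx kbu zbz uqpbv ixyk iuqq
Hunk 5: at line 7 remove [isx,kbu] add [yrxna] -> 13 lines: wcz zcgqf rrkx rjn rqw xqoxy zdkf hwjyi yrxna zbz uqpbv ixyk iuqq
Final line 13: iuqq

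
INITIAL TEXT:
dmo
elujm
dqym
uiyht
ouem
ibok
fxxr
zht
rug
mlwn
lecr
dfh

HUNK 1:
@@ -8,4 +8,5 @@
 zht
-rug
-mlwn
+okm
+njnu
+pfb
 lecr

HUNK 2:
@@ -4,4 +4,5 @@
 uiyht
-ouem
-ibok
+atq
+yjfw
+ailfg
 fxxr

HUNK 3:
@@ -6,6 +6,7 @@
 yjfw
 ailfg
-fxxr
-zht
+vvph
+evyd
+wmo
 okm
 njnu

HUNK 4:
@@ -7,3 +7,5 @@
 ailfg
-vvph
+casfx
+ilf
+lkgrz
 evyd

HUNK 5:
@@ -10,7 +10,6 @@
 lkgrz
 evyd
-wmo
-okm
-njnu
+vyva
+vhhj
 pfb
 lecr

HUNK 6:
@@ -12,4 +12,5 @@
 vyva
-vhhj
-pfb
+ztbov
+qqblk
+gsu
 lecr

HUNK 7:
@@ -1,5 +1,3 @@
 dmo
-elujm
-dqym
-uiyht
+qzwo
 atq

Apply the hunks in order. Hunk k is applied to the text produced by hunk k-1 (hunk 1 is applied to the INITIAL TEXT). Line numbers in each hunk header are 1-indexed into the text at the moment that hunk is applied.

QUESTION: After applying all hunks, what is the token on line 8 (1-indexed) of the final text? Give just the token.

Answer: lkgrz

Derivation:
Hunk 1: at line 8 remove [rug,mlwn] add [okm,njnu,pfb] -> 13 lines: dmo elujm dqym uiyht ouem ibok fxxr zht okm njnu pfb lecr dfh
Hunk 2: at line 4 remove [ouem,ibok] add [atq,yjfw,ailfg] -> 14 lines: dmo elujm dqym uiyht atq yjfw ailfg fxxr zht okm njnu pfb lecr dfh
Hunk 3: at line 6 remove [fxxr,zht] add [vvph,evyd,wmo] -> 15 lines: dmo elujm dqym uiyht atq yjfw ailfg vvph evyd wmo okm njnu pfb lecr dfh
Hunk 4: at line 7 remove [vvph] add [casfx,ilf,lkgrz] -> 17 lines: dmo elujm dqym uiyht atq yjfw ailfg casfx ilf lkgrz evyd wmo okm njnu pfb lecr dfh
Hunk 5: at line 10 remove [wmo,okm,njnu] add [vyva,vhhj] -> 16 lines: dmo elujm dqym uiyht atq yjfw ailfg casfx ilf lkgrz evyd vyva vhhj pfb lecr dfh
Hunk 6: at line 12 remove [vhhj,pfb] add [ztbov,qqblk,gsu] -> 17 lines: dmo elujm dqym uiyht atq yjfw ailfg casfx ilf lkgrz evyd vyva ztbov qqblk gsu lecr dfh
Hunk 7: at line 1 remove [elujm,dqym,uiyht] add [qzwo] -> 15 lines: dmo qzwo atq yjfw ailfg casfx ilf lkgrz evyd vyva ztbov qqblk gsu lecr dfh
Final line 8: lkgrz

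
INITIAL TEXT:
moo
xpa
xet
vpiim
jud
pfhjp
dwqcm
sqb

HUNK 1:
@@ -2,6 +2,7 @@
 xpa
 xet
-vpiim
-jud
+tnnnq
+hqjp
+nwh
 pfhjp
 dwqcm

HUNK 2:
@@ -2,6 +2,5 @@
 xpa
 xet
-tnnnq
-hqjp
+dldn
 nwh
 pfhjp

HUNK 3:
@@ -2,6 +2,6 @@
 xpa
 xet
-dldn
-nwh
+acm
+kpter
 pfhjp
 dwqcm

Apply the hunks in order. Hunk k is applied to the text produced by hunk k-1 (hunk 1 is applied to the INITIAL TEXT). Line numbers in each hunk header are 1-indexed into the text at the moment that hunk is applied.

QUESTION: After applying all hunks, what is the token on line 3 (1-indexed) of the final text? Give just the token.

Answer: xet

Derivation:
Hunk 1: at line 2 remove [vpiim,jud] add [tnnnq,hqjp,nwh] -> 9 lines: moo xpa xet tnnnq hqjp nwh pfhjp dwqcm sqb
Hunk 2: at line 2 remove [tnnnq,hqjp] add [dldn] -> 8 lines: moo xpa xet dldn nwh pfhjp dwqcm sqb
Hunk 3: at line 2 remove [dldn,nwh] add [acm,kpter] -> 8 lines: moo xpa xet acm kpter pfhjp dwqcm sqb
Final line 3: xet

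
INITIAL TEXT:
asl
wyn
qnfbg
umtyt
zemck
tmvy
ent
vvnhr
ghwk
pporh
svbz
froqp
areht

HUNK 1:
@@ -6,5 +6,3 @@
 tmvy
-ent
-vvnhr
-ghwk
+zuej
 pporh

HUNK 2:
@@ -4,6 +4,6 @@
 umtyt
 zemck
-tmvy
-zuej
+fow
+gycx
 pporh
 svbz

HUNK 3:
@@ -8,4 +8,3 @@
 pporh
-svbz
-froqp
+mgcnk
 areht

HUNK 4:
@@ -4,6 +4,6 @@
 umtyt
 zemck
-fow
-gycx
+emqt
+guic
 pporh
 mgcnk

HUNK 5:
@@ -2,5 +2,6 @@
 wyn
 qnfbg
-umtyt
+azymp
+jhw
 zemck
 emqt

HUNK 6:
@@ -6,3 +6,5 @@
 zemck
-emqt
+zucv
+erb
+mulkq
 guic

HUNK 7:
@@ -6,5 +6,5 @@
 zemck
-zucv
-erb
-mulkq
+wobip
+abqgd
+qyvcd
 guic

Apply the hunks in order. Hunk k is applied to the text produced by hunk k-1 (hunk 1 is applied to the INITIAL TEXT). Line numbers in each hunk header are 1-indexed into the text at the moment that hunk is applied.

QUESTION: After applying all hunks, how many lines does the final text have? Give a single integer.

Hunk 1: at line 6 remove [ent,vvnhr,ghwk] add [zuej] -> 11 lines: asl wyn qnfbg umtyt zemck tmvy zuej pporh svbz froqp areht
Hunk 2: at line 4 remove [tmvy,zuej] add [fow,gycx] -> 11 lines: asl wyn qnfbg umtyt zemck fow gycx pporh svbz froqp areht
Hunk 3: at line 8 remove [svbz,froqp] add [mgcnk] -> 10 lines: asl wyn qnfbg umtyt zemck fow gycx pporh mgcnk areht
Hunk 4: at line 4 remove [fow,gycx] add [emqt,guic] -> 10 lines: asl wyn qnfbg umtyt zemck emqt guic pporh mgcnk areht
Hunk 5: at line 2 remove [umtyt] add [azymp,jhw] -> 11 lines: asl wyn qnfbg azymp jhw zemck emqt guic pporh mgcnk areht
Hunk 6: at line 6 remove [emqt] add [zucv,erb,mulkq] -> 13 lines: asl wyn qnfbg azymp jhw zemck zucv erb mulkq guic pporh mgcnk areht
Hunk 7: at line 6 remove [zucv,erb,mulkq] add [wobip,abqgd,qyvcd] -> 13 lines: asl wyn qnfbg azymp jhw zemck wobip abqgd qyvcd guic pporh mgcnk areht
Final line count: 13

Answer: 13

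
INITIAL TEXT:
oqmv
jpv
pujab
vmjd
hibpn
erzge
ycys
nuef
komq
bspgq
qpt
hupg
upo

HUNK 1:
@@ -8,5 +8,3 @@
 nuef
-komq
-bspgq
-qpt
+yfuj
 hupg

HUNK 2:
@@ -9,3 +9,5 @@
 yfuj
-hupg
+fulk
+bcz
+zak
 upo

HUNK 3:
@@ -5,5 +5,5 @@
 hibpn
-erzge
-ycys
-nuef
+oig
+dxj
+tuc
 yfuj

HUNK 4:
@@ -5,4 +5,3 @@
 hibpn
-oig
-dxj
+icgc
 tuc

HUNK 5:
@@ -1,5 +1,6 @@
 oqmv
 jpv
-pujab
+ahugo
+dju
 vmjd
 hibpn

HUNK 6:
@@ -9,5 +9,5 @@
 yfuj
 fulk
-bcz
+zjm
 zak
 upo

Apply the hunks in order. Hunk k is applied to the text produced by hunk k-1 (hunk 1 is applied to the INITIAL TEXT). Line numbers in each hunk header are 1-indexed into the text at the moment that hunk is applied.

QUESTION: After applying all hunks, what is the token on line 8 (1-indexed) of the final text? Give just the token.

Answer: tuc

Derivation:
Hunk 1: at line 8 remove [komq,bspgq,qpt] add [yfuj] -> 11 lines: oqmv jpv pujab vmjd hibpn erzge ycys nuef yfuj hupg upo
Hunk 2: at line 9 remove [hupg] add [fulk,bcz,zak] -> 13 lines: oqmv jpv pujab vmjd hibpn erzge ycys nuef yfuj fulk bcz zak upo
Hunk 3: at line 5 remove [erzge,ycys,nuef] add [oig,dxj,tuc] -> 13 lines: oqmv jpv pujab vmjd hibpn oig dxj tuc yfuj fulk bcz zak upo
Hunk 4: at line 5 remove [oig,dxj] add [icgc] -> 12 lines: oqmv jpv pujab vmjd hibpn icgc tuc yfuj fulk bcz zak upo
Hunk 5: at line 1 remove [pujab] add [ahugo,dju] -> 13 lines: oqmv jpv ahugo dju vmjd hibpn icgc tuc yfuj fulk bcz zak upo
Hunk 6: at line 9 remove [bcz] add [zjm] -> 13 lines: oqmv jpv ahugo dju vmjd hibpn icgc tuc yfuj fulk zjm zak upo
Final line 8: tuc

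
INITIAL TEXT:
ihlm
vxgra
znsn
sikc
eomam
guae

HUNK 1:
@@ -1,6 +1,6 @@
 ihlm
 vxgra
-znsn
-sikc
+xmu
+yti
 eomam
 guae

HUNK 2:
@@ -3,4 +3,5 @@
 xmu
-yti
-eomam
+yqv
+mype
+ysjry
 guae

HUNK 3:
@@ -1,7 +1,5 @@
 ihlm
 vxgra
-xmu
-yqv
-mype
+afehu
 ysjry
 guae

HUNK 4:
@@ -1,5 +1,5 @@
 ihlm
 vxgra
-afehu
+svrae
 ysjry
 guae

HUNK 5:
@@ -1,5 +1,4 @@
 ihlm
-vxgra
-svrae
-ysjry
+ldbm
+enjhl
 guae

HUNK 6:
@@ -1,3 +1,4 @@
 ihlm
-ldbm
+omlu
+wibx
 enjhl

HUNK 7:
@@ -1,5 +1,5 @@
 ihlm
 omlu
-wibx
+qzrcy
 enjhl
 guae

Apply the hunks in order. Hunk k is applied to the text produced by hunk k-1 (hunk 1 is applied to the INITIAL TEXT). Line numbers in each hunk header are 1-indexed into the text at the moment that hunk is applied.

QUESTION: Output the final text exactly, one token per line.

Answer: ihlm
omlu
qzrcy
enjhl
guae

Derivation:
Hunk 1: at line 1 remove [znsn,sikc] add [xmu,yti] -> 6 lines: ihlm vxgra xmu yti eomam guae
Hunk 2: at line 3 remove [yti,eomam] add [yqv,mype,ysjry] -> 7 lines: ihlm vxgra xmu yqv mype ysjry guae
Hunk 3: at line 1 remove [xmu,yqv,mype] add [afehu] -> 5 lines: ihlm vxgra afehu ysjry guae
Hunk 4: at line 1 remove [afehu] add [svrae] -> 5 lines: ihlm vxgra svrae ysjry guae
Hunk 5: at line 1 remove [vxgra,svrae,ysjry] add [ldbm,enjhl] -> 4 lines: ihlm ldbm enjhl guae
Hunk 6: at line 1 remove [ldbm] add [omlu,wibx] -> 5 lines: ihlm omlu wibx enjhl guae
Hunk 7: at line 1 remove [wibx] add [qzrcy] -> 5 lines: ihlm omlu qzrcy enjhl guae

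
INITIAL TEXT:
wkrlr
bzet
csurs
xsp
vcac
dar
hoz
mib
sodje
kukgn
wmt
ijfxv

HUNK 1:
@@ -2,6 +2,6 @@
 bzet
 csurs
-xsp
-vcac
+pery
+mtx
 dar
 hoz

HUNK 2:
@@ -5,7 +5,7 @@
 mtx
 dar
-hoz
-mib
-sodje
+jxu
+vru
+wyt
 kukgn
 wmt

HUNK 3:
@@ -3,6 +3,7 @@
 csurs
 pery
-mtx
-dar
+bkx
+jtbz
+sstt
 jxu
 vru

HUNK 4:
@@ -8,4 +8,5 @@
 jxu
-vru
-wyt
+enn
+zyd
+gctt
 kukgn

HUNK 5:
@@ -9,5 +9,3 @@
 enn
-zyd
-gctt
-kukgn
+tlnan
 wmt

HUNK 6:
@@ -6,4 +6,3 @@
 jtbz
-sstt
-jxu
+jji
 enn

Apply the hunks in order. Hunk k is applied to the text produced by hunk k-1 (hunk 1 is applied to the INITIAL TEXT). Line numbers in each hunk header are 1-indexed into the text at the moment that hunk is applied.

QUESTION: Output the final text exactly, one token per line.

Hunk 1: at line 2 remove [xsp,vcac] add [pery,mtx] -> 12 lines: wkrlr bzet csurs pery mtx dar hoz mib sodje kukgn wmt ijfxv
Hunk 2: at line 5 remove [hoz,mib,sodje] add [jxu,vru,wyt] -> 12 lines: wkrlr bzet csurs pery mtx dar jxu vru wyt kukgn wmt ijfxv
Hunk 3: at line 3 remove [mtx,dar] add [bkx,jtbz,sstt] -> 13 lines: wkrlr bzet csurs pery bkx jtbz sstt jxu vru wyt kukgn wmt ijfxv
Hunk 4: at line 8 remove [vru,wyt] add [enn,zyd,gctt] -> 14 lines: wkrlr bzet csurs pery bkx jtbz sstt jxu enn zyd gctt kukgn wmt ijfxv
Hunk 5: at line 9 remove [zyd,gctt,kukgn] add [tlnan] -> 12 lines: wkrlr bzet csurs pery bkx jtbz sstt jxu enn tlnan wmt ijfxv
Hunk 6: at line 6 remove [sstt,jxu] add [jji] -> 11 lines: wkrlr bzet csurs pery bkx jtbz jji enn tlnan wmt ijfxv

Answer: wkrlr
bzet
csurs
pery
bkx
jtbz
jji
enn
tlnan
wmt
ijfxv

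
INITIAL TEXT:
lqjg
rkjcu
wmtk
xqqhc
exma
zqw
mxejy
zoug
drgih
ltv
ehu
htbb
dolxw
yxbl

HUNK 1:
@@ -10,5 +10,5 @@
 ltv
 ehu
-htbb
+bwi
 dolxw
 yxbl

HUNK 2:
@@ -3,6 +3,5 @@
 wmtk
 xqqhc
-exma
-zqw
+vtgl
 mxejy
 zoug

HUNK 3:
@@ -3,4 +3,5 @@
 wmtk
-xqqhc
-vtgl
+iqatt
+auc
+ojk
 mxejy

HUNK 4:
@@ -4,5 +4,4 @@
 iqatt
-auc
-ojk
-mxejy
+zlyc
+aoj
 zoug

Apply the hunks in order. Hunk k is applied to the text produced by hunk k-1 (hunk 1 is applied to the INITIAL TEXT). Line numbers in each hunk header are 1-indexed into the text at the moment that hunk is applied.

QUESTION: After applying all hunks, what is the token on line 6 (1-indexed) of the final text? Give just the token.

Hunk 1: at line 10 remove [htbb] add [bwi] -> 14 lines: lqjg rkjcu wmtk xqqhc exma zqw mxejy zoug drgih ltv ehu bwi dolxw yxbl
Hunk 2: at line 3 remove [exma,zqw] add [vtgl] -> 13 lines: lqjg rkjcu wmtk xqqhc vtgl mxejy zoug drgih ltv ehu bwi dolxw yxbl
Hunk 3: at line 3 remove [xqqhc,vtgl] add [iqatt,auc,ojk] -> 14 lines: lqjg rkjcu wmtk iqatt auc ojk mxejy zoug drgih ltv ehu bwi dolxw yxbl
Hunk 4: at line 4 remove [auc,ojk,mxejy] add [zlyc,aoj] -> 13 lines: lqjg rkjcu wmtk iqatt zlyc aoj zoug drgih ltv ehu bwi dolxw yxbl
Final line 6: aoj

Answer: aoj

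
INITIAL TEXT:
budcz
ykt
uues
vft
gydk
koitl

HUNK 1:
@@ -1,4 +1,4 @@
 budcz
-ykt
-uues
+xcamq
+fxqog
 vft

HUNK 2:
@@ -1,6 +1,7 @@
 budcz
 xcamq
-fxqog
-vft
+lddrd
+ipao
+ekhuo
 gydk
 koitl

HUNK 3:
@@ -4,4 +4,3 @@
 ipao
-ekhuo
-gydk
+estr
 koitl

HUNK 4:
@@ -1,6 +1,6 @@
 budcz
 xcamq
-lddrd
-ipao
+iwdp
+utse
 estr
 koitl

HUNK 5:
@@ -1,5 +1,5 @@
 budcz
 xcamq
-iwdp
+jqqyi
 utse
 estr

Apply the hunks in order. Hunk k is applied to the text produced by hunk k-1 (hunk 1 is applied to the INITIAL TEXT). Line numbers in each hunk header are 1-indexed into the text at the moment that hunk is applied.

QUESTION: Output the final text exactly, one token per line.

Hunk 1: at line 1 remove [ykt,uues] add [xcamq,fxqog] -> 6 lines: budcz xcamq fxqog vft gydk koitl
Hunk 2: at line 1 remove [fxqog,vft] add [lddrd,ipao,ekhuo] -> 7 lines: budcz xcamq lddrd ipao ekhuo gydk koitl
Hunk 3: at line 4 remove [ekhuo,gydk] add [estr] -> 6 lines: budcz xcamq lddrd ipao estr koitl
Hunk 4: at line 1 remove [lddrd,ipao] add [iwdp,utse] -> 6 lines: budcz xcamq iwdp utse estr koitl
Hunk 5: at line 1 remove [iwdp] add [jqqyi] -> 6 lines: budcz xcamq jqqyi utse estr koitl

Answer: budcz
xcamq
jqqyi
utse
estr
koitl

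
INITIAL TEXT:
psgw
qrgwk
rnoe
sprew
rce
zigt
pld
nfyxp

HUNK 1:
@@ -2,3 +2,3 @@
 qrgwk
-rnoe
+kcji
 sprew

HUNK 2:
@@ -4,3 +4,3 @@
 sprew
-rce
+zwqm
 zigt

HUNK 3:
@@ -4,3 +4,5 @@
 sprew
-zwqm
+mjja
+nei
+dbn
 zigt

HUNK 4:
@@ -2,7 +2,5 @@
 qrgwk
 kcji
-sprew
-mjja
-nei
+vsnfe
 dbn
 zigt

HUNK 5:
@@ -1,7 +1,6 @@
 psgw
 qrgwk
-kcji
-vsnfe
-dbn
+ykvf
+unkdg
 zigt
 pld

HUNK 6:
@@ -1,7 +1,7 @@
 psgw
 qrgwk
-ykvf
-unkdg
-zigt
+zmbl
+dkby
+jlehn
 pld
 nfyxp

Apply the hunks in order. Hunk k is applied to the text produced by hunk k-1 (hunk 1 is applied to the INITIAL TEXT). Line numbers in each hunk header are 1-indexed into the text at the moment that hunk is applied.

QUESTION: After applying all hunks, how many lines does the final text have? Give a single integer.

Hunk 1: at line 2 remove [rnoe] add [kcji] -> 8 lines: psgw qrgwk kcji sprew rce zigt pld nfyxp
Hunk 2: at line 4 remove [rce] add [zwqm] -> 8 lines: psgw qrgwk kcji sprew zwqm zigt pld nfyxp
Hunk 3: at line 4 remove [zwqm] add [mjja,nei,dbn] -> 10 lines: psgw qrgwk kcji sprew mjja nei dbn zigt pld nfyxp
Hunk 4: at line 2 remove [sprew,mjja,nei] add [vsnfe] -> 8 lines: psgw qrgwk kcji vsnfe dbn zigt pld nfyxp
Hunk 5: at line 1 remove [kcji,vsnfe,dbn] add [ykvf,unkdg] -> 7 lines: psgw qrgwk ykvf unkdg zigt pld nfyxp
Hunk 6: at line 1 remove [ykvf,unkdg,zigt] add [zmbl,dkby,jlehn] -> 7 lines: psgw qrgwk zmbl dkby jlehn pld nfyxp
Final line count: 7

Answer: 7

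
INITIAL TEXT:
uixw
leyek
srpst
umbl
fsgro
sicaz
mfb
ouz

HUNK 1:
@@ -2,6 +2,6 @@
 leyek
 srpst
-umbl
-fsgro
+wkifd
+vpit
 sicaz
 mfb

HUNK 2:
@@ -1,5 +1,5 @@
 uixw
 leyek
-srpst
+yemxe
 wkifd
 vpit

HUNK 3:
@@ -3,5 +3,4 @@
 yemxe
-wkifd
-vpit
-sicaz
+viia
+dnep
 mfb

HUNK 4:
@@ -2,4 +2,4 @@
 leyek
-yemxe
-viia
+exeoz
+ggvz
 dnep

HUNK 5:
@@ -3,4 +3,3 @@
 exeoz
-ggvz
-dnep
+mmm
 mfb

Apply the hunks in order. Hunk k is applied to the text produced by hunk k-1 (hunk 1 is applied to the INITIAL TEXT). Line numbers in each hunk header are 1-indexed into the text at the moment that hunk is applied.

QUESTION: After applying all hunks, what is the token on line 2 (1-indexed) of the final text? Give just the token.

Hunk 1: at line 2 remove [umbl,fsgro] add [wkifd,vpit] -> 8 lines: uixw leyek srpst wkifd vpit sicaz mfb ouz
Hunk 2: at line 1 remove [srpst] add [yemxe] -> 8 lines: uixw leyek yemxe wkifd vpit sicaz mfb ouz
Hunk 3: at line 3 remove [wkifd,vpit,sicaz] add [viia,dnep] -> 7 lines: uixw leyek yemxe viia dnep mfb ouz
Hunk 4: at line 2 remove [yemxe,viia] add [exeoz,ggvz] -> 7 lines: uixw leyek exeoz ggvz dnep mfb ouz
Hunk 5: at line 3 remove [ggvz,dnep] add [mmm] -> 6 lines: uixw leyek exeoz mmm mfb ouz
Final line 2: leyek

Answer: leyek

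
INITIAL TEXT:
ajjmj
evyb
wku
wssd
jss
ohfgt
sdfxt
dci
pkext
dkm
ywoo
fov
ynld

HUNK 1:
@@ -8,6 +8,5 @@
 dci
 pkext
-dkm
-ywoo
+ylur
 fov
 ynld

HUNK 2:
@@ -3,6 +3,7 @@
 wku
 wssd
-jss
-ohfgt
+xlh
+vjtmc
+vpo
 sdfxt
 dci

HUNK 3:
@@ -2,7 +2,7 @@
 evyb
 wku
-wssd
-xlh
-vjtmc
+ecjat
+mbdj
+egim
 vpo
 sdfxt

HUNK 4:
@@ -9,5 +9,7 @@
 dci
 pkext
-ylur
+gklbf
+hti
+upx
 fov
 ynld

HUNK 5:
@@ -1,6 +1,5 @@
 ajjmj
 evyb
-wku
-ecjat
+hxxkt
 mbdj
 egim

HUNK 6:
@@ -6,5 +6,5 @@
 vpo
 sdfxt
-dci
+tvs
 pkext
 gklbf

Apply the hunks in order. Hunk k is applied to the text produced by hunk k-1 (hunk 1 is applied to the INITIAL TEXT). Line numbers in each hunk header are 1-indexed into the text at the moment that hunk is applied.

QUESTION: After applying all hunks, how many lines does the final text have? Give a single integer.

Hunk 1: at line 8 remove [dkm,ywoo] add [ylur] -> 12 lines: ajjmj evyb wku wssd jss ohfgt sdfxt dci pkext ylur fov ynld
Hunk 2: at line 3 remove [jss,ohfgt] add [xlh,vjtmc,vpo] -> 13 lines: ajjmj evyb wku wssd xlh vjtmc vpo sdfxt dci pkext ylur fov ynld
Hunk 3: at line 2 remove [wssd,xlh,vjtmc] add [ecjat,mbdj,egim] -> 13 lines: ajjmj evyb wku ecjat mbdj egim vpo sdfxt dci pkext ylur fov ynld
Hunk 4: at line 9 remove [ylur] add [gklbf,hti,upx] -> 15 lines: ajjmj evyb wku ecjat mbdj egim vpo sdfxt dci pkext gklbf hti upx fov ynld
Hunk 5: at line 1 remove [wku,ecjat] add [hxxkt] -> 14 lines: ajjmj evyb hxxkt mbdj egim vpo sdfxt dci pkext gklbf hti upx fov ynld
Hunk 6: at line 6 remove [dci] add [tvs] -> 14 lines: ajjmj evyb hxxkt mbdj egim vpo sdfxt tvs pkext gklbf hti upx fov ynld
Final line count: 14

Answer: 14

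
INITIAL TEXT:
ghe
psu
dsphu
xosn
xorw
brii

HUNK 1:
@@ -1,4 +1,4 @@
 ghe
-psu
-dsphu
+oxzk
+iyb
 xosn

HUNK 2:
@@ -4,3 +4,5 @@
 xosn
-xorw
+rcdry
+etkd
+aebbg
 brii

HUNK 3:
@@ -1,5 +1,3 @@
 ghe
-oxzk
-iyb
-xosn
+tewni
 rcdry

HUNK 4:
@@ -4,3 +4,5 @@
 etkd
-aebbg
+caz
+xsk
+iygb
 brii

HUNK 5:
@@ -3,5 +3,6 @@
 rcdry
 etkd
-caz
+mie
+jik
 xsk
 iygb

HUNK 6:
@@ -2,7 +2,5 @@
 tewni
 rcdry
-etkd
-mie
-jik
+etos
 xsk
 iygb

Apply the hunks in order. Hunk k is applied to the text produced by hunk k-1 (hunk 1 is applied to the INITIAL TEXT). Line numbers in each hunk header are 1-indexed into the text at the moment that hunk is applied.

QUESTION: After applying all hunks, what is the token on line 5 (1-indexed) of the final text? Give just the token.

Answer: xsk

Derivation:
Hunk 1: at line 1 remove [psu,dsphu] add [oxzk,iyb] -> 6 lines: ghe oxzk iyb xosn xorw brii
Hunk 2: at line 4 remove [xorw] add [rcdry,etkd,aebbg] -> 8 lines: ghe oxzk iyb xosn rcdry etkd aebbg brii
Hunk 3: at line 1 remove [oxzk,iyb,xosn] add [tewni] -> 6 lines: ghe tewni rcdry etkd aebbg brii
Hunk 4: at line 4 remove [aebbg] add [caz,xsk,iygb] -> 8 lines: ghe tewni rcdry etkd caz xsk iygb brii
Hunk 5: at line 3 remove [caz] add [mie,jik] -> 9 lines: ghe tewni rcdry etkd mie jik xsk iygb brii
Hunk 6: at line 2 remove [etkd,mie,jik] add [etos] -> 7 lines: ghe tewni rcdry etos xsk iygb brii
Final line 5: xsk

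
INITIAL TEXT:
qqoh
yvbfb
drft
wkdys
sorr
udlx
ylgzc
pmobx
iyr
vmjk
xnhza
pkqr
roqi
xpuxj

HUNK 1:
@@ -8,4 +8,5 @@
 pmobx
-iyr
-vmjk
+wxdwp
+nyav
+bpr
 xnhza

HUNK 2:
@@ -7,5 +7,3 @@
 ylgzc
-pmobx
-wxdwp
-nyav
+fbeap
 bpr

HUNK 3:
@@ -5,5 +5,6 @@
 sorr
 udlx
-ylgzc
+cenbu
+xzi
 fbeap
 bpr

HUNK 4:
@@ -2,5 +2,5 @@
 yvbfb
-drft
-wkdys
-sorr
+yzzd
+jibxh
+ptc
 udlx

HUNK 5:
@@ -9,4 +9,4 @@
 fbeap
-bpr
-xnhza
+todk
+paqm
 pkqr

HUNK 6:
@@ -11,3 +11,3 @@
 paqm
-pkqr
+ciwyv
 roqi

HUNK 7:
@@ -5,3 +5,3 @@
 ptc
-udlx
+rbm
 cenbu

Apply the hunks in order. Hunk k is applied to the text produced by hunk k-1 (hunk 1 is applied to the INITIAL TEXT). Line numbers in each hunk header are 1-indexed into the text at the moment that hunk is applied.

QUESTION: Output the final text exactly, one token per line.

Answer: qqoh
yvbfb
yzzd
jibxh
ptc
rbm
cenbu
xzi
fbeap
todk
paqm
ciwyv
roqi
xpuxj

Derivation:
Hunk 1: at line 8 remove [iyr,vmjk] add [wxdwp,nyav,bpr] -> 15 lines: qqoh yvbfb drft wkdys sorr udlx ylgzc pmobx wxdwp nyav bpr xnhza pkqr roqi xpuxj
Hunk 2: at line 7 remove [pmobx,wxdwp,nyav] add [fbeap] -> 13 lines: qqoh yvbfb drft wkdys sorr udlx ylgzc fbeap bpr xnhza pkqr roqi xpuxj
Hunk 3: at line 5 remove [ylgzc] add [cenbu,xzi] -> 14 lines: qqoh yvbfb drft wkdys sorr udlx cenbu xzi fbeap bpr xnhza pkqr roqi xpuxj
Hunk 4: at line 2 remove [drft,wkdys,sorr] add [yzzd,jibxh,ptc] -> 14 lines: qqoh yvbfb yzzd jibxh ptc udlx cenbu xzi fbeap bpr xnhza pkqr roqi xpuxj
Hunk 5: at line 9 remove [bpr,xnhza] add [todk,paqm] -> 14 lines: qqoh yvbfb yzzd jibxh ptc udlx cenbu xzi fbeap todk paqm pkqr roqi xpuxj
Hunk 6: at line 11 remove [pkqr] add [ciwyv] -> 14 lines: qqoh yvbfb yzzd jibxh ptc udlx cenbu xzi fbeap todk paqm ciwyv roqi xpuxj
Hunk 7: at line 5 remove [udlx] add [rbm] -> 14 lines: qqoh yvbfb yzzd jibxh ptc rbm cenbu xzi fbeap todk paqm ciwyv roqi xpuxj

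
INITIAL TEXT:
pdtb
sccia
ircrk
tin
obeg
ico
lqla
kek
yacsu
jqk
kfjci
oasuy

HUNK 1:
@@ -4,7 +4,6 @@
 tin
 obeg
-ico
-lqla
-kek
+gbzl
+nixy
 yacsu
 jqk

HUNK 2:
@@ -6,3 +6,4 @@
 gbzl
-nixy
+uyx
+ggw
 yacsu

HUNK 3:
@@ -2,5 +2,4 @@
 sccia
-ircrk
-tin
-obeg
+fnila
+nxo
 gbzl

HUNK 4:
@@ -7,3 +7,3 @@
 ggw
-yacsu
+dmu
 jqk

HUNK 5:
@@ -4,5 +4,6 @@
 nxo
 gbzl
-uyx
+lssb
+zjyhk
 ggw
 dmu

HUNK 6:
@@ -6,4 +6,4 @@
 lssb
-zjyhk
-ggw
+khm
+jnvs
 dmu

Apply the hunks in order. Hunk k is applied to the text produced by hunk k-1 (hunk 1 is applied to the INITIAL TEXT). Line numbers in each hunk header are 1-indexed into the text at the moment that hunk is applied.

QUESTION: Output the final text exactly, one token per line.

Hunk 1: at line 4 remove [ico,lqla,kek] add [gbzl,nixy] -> 11 lines: pdtb sccia ircrk tin obeg gbzl nixy yacsu jqk kfjci oasuy
Hunk 2: at line 6 remove [nixy] add [uyx,ggw] -> 12 lines: pdtb sccia ircrk tin obeg gbzl uyx ggw yacsu jqk kfjci oasuy
Hunk 3: at line 2 remove [ircrk,tin,obeg] add [fnila,nxo] -> 11 lines: pdtb sccia fnila nxo gbzl uyx ggw yacsu jqk kfjci oasuy
Hunk 4: at line 7 remove [yacsu] add [dmu] -> 11 lines: pdtb sccia fnila nxo gbzl uyx ggw dmu jqk kfjci oasuy
Hunk 5: at line 4 remove [uyx] add [lssb,zjyhk] -> 12 lines: pdtb sccia fnila nxo gbzl lssb zjyhk ggw dmu jqk kfjci oasuy
Hunk 6: at line 6 remove [zjyhk,ggw] add [khm,jnvs] -> 12 lines: pdtb sccia fnila nxo gbzl lssb khm jnvs dmu jqk kfjci oasuy

Answer: pdtb
sccia
fnila
nxo
gbzl
lssb
khm
jnvs
dmu
jqk
kfjci
oasuy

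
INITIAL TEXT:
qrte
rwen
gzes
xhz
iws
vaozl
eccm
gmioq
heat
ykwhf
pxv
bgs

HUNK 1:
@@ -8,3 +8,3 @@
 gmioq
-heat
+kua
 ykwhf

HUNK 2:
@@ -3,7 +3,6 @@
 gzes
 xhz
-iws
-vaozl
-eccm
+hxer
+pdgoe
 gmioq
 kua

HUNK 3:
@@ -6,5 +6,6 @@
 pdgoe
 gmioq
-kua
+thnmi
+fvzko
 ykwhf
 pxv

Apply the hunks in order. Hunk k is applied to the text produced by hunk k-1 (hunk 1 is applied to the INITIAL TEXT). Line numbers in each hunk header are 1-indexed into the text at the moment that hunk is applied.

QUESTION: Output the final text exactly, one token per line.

Hunk 1: at line 8 remove [heat] add [kua] -> 12 lines: qrte rwen gzes xhz iws vaozl eccm gmioq kua ykwhf pxv bgs
Hunk 2: at line 3 remove [iws,vaozl,eccm] add [hxer,pdgoe] -> 11 lines: qrte rwen gzes xhz hxer pdgoe gmioq kua ykwhf pxv bgs
Hunk 3: at line 6 remove [kua] add [thnmi,fvzko] -> 12 lines: qrte rwen gzes xhz hxer pdgoe gmioq thnmi fvzko ykwhf pxv bgs

Answer: qrte
rwen
gzes
xhz
hxer
pdgoe
gmioq
thnmi
fvzko
ykwhf
pxv
bgs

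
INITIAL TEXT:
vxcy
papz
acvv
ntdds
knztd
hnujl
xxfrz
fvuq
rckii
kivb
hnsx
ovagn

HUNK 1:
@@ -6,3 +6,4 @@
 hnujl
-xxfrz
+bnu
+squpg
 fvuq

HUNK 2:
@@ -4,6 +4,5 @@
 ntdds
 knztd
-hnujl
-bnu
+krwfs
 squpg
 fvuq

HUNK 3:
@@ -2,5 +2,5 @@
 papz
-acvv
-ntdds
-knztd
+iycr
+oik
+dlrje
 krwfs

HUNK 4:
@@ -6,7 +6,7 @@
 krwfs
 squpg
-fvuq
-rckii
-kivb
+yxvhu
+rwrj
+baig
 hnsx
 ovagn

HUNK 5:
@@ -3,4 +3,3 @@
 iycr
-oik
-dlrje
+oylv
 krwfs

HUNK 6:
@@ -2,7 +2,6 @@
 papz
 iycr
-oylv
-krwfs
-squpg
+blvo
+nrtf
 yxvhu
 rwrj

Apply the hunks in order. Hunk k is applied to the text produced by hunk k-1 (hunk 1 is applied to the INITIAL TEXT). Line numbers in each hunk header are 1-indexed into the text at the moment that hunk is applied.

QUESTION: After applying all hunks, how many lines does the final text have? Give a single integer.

Answer: 10

Derivation:
Hunk 1: at line 6 remove [xxfrz] add [bnu,squpg] -> 13 lines: vxcy papz acvv ntdds knztd hnujl bnu squpg fvuq rckii kivb hnsx ovagn
Hunk 2: at line 4 remove [hnujl,bnu] add [krwfs] -> 12 lines: vxcy papz acvv ntdds knztd krwfs squpg fvuq rckii kivb hnsx ovagn
Hunk 3: at line 2 remove [acvv,ntdds,knztd] add [iycr,oik,dlrje] -> 12 lines: vxcy papz iycr oik dlrje krwfs squpg fvuq rckii kivb hnsx ovagn
Hunk 4: at line 6 remove [fvuq,rckii,kivb] add [yxvhu,rwrj,baig] -> 12 lines: vxcy papz iycr oik dlrje krwfs squpg yxvhu rwrj baig hnsx ovagn
Hunk 5: at line 3 remove [oik,dlrje] add [oylv] -> 11 lines: vxcy papz iycr oylv krwfs squpg yxvhu rwrj baig hnsx ovagn
Hunk 6: at line 2 remove [oylv,krwfs,squpg] add [blvo,nrtf] -> 10 lines: vxcy papz iycr blvo nrtf yxvhu rwrj baig hnsx ovagn
Final line count: 10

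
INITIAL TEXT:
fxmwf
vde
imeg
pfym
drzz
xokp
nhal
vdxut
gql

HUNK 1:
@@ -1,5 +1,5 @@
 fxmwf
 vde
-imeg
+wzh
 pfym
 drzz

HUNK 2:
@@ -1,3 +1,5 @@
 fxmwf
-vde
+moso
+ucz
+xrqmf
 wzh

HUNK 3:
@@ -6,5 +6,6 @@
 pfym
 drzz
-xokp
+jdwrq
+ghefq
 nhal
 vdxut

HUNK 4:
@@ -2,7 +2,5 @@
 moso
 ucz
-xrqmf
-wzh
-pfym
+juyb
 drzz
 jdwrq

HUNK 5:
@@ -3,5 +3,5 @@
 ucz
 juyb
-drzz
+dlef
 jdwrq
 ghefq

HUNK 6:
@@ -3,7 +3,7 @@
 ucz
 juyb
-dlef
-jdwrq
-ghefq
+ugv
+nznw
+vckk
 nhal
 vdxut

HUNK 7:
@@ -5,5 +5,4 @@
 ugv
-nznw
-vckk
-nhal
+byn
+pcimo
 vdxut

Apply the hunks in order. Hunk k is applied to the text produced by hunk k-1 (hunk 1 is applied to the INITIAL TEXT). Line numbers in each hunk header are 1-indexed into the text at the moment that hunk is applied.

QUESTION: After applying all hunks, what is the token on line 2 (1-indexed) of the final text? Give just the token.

Hunk 1: at line 1 remove [imeg] add [wzh] -> 9 lines: fxmwf vde wzh pfym drzz xokp nhal vdxut gql
Hunk 2: at line 1 remove [vde] add [moso,ucz,xrqmf] -> 11 lines: fxmwf moso ucz xrqmf wzh pfym drzz xokp nhal vdxut gql
Hunk 3: at line 6 remove [xokp] add [jdwrq,ghefq] -> 12 lines: fxmwf moso ucz xrqmf wzh pfym drzz jdwrq ghefq nhal vdxut gql
Hunk 4: at line 2 remove [xrqmf,wzh,pfym] add [juyb] -> 10 lines: fxmwf moso ucz juyb drzz jdwrq ghefq nhal vdxut gql
Hunk 5: at line 3 remove [drzz] add [dlef] -> 10 lines: fxmwf moso ucz juyb dlef jdwrq ghefq nhal vdxut gql
Hunk 6: at line 3 remove [dlef,jdwrq,ghefq] add [ugv,nznw,vckk] -> 10 lines: fxmwf moso ucz juyb ugv nznw vckk nhal vdxut gql
Hunk 7: at line 5 remove [nznw,vckk,nhal] add [byn,pcimo] -> 9 lines: fxmwf moso ucz juyb ugv byn pcimo vdxut gql
Final line 2: moso

Answer: moso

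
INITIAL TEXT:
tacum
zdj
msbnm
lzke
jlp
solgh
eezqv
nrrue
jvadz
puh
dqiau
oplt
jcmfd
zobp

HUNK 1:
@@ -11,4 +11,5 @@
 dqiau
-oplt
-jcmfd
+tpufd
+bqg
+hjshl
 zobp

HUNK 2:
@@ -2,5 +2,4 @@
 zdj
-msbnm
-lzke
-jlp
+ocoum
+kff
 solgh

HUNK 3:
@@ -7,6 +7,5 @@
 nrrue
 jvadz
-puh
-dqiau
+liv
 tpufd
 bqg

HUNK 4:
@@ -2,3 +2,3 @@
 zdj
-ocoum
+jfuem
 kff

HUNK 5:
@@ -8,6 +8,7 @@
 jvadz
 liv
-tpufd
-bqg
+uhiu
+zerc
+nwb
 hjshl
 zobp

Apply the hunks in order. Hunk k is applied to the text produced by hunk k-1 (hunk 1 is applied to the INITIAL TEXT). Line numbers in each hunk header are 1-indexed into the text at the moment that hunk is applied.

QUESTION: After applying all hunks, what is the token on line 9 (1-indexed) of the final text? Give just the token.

Answer: liv

Derivation:
Hunk 1: at line 11 remove [oplt,jcmfd] add [tpufd,bqg,hjshl] -> 15 lines: tacum zdj msbnm lzke jlp solgh eezqv nrrue jvadz puh dqiau tpufd bqg hjshl zobp
Hunk 2: at line 2 remove [msbnm,lzke,jlp] add [ocoum,kff] -> 14 lines: tacum zdj ocoum kff solgh eezqv nrrue jvadz puh dqiau tpufd bqg hjshl zobp
Hunk 3: at line 7 remove [puh,dqiau] add [liv] -> 13 lines: tacum zdj ocoum kff solgh eezqv nrrue jvadz liv tpufd bqg hjshl zobp
Hunk 4: at line 2 remove [ocoum] add [jfuem] -> 13 lines: tacum zdj jfuem kff solgh eezqv nrrue jvadz liv tpufd bqg hjshl zobp
Hunk 5: at line 8 remove [tpufd,bqg] add [uhiu,zerc,nwb] -> 14 lines: tacum zdj jfuem kff solgh eezqv nrrue jvadz liv uhiu zerc nwb hjshl zobp
Final line 9: liv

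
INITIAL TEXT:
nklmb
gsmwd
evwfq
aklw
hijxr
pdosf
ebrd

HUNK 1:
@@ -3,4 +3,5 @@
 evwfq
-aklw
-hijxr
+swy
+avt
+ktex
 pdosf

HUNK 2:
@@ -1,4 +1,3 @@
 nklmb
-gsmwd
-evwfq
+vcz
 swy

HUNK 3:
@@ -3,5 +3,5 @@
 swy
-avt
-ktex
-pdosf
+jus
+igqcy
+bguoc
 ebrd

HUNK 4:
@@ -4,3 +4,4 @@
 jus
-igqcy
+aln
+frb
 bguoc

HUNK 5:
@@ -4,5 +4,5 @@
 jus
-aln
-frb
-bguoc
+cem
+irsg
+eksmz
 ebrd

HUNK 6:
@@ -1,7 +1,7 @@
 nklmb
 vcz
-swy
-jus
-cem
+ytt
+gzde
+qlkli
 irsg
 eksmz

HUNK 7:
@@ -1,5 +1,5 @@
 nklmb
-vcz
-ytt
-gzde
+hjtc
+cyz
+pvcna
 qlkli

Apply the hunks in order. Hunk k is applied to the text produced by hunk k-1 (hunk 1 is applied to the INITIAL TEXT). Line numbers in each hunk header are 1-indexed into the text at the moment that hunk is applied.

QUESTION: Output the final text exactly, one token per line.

Answer: nklmb
hjtc
cyz
pvcna
qlkli
irsg
eksmz
ebrd

Derivation:
Hunk 1: at line 3 remove [aklw,hijxr] add [swy,avt,ktex] -> 8 lines: nklmb gsmwd evwfq swy avt ktex pdosf ebrd
Hunk 2: at line 1 remove [gsmwd,evwfq] add [vcz] -> 7 lines: nklmb vcz swy avt ktex pdosf ebrd
Hunk 3: at line 3 remove [avt,ktex,pdosf] add [jus,igqcy,bguoc] -> 7 lines: nklmb vcz swy jus igqcy bguoc ebrd
Hunk 4: at line 4 remove [igqcy] add [aln,frb] -> 8 lines: nklmb vcz swy jus aln frb bguoc ebrd
Hunk 5: at line 4 remove [aln,frb,bguoc] add [cem,irsg,eksmz] -> 8 lines: nklmb vcz swy jus cem irsg eksmz ebrd
Hunk 6: at line 1 remove [swy,jus,cem] add [ytt,gzde,qlkli] -> 8 lines: nklmb vcz ytt gzde qlkli irsg eksmz ebrd
Hunk 7: at line 1 remove [vcz,ytt,gzde] add [hjtc,cyz,pvcna] -> 8 lines: nklmb hjtc cyz pvcna qlkli irsg eksmz ebrd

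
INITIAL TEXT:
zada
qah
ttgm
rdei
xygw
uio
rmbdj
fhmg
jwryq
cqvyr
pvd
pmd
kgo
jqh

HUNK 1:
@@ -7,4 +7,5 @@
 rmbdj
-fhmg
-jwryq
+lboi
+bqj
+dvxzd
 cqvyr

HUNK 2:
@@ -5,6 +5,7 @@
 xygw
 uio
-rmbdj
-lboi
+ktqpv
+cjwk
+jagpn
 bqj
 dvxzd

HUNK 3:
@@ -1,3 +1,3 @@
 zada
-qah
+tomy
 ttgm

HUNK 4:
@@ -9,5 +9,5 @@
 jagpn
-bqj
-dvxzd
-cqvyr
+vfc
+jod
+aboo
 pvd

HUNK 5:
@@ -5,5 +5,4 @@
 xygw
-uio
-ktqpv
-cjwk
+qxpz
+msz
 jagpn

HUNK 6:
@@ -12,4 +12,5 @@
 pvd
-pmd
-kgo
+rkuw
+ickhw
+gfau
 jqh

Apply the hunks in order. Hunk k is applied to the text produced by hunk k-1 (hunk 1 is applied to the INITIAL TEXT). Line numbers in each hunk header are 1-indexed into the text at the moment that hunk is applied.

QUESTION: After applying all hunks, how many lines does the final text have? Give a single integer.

Answer: 16

Derivation:
Hunk 1: at line 7 remove [fhmg,jwryq] add [lboi,bqj,dvxzd] -> 15 lines: zada qah ttgm rdei xygw uio rmbdj lboi bqj dvxzd cqvyr pvd pmd kgo jqh
Hunk 2: at line 5 remove [rmbdj,lboi] add [ktqpv,cjwk,jagpn] -> 16 lines: zada qah ttgm rdei xygw uio ktqpv cjwk jagpn bqj dvxzd cqvyr pvd pmd kgo jqh
Hunk 3: at line 1 remove [qah] add [tomy] -> 16 lines: zada tomy ttgm rdei xygw uio ktqpv cjwk jagpn bqj dvxzd cqvyr pvd pmd kgo jqh
Hunk 4: at line 9 remove [bqj,dvxzd,cqvyr] add [vfc,jod,aboo] -> 16 lines: zada tomy ttgm rdei xygw uio ktqpv cjwk jagpn vfc jod aboo pvd pmd kgo jqh
Hunk 5: at line 5 remove [uio,ktqpv,cjwk] add [qxpz,msz] -> 15 lines: zada tomy ttgm rdei xygw qxpz msz jagpn vfc jod aboo pvd pmd kgo jqh
Hunk 6: at line 12 remove [pmd,kgo] add [rkuw,ickhw,gfau] -> 16 lines: zada tomy ttgm rdei xygw qxpz msz jagpn vfc jod aboo pvd rkuw ickhw gfau jqh
Final line count: 16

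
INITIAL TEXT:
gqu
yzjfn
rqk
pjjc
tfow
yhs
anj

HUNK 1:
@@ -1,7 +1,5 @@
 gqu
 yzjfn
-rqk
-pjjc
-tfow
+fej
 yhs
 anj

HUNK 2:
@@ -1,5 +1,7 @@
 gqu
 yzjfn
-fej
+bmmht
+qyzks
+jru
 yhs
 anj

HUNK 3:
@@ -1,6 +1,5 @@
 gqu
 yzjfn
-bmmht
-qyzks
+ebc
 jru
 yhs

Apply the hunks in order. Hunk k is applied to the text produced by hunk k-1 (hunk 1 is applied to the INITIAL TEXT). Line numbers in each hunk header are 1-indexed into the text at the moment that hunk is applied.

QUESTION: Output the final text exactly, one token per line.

Hunk 1: at line 1 remove [rqk,pjjc,tfow] add [fej] -> 5 lines: gqu yzjfn fej yhs anj
Hunk 2: at line 1 remove [fej] add [bmmht,qyzks,jru] -> 7 lines: gqu yzjfn bmmht qyzks jru yhs anj
Hunk 3: at line 1 remove [bmmht,qyzks] add [ebc] -> 6 lines: gqu yzjfn ebc jru yhs anj

Answer: gqu
yzjfn
ebc
jru
yhs
anj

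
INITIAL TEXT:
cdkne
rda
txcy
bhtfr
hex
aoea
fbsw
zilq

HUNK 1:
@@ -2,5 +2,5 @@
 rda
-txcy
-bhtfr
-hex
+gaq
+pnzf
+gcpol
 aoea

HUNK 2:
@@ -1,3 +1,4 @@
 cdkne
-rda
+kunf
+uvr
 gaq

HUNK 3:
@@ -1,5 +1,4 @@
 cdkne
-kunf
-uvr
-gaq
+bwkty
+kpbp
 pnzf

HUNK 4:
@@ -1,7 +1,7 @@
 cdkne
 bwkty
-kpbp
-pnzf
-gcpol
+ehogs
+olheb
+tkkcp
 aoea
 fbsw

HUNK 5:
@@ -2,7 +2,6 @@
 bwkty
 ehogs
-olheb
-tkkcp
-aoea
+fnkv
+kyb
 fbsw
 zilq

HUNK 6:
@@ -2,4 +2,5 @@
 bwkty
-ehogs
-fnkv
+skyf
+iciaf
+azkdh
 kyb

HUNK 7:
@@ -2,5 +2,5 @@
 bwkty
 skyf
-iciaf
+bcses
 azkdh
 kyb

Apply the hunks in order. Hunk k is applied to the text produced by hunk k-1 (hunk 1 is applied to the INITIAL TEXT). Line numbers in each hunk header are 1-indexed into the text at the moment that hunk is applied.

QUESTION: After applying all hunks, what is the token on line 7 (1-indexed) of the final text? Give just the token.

Hunk 1: at line 2 remove [txcy,bhtfr,hex] add [gaq,pnzf,gcpol] -> 8 lines: cdkne rda gaq pnzf gcpol aoea fbsw zilq
Hunk 2: at line 1 remove [rda] add [kunf,uvr] -> 9 lines: cdkne kunf uvr gaq pnzf gcpol aoea fbsw zilq
Hunk 3: at line 1 remove [kunf,uvr,gaq] add [bwkty,kpbp] -> 8 lines: cdkne bwkty kpbp pnzf gcpol aoea fbsw zilq
Hunk 4: at line 1 remove [kpbp,pnzf,gcpol] add [ehogs,olheb,tkkcp] -> 8 lines: cdkne bwkty ehogs olheb tkkcp aoea fbsw zilq
Hunk 5: at line 2 remove [olheb,tkkcp,aoea] add [fnkv,kyb] -> 7 lines: cdkne bwkty ehogs fnkv kyb fbsw zilq
Hunk 6: at line 2 remove [ehogs,fnkv] add [skyf,iciaf,azkdh] -> 8 lines: cdkne bwkty skyf iciaf azkdh kyb fbsw zilq
Hunk 7: at line 2 remove [iciaf] add [bcses] -> 8 lines: cdkne bwkty skyf bcses azkdh kyb fbsw zilq
Final line 7: fbsw

Answer: fbsw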